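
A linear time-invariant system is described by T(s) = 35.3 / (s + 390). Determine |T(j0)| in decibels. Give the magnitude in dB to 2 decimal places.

-20.87 dB

T(0) = 35.3 / 390 = 0.090513
20 log₁₀(0.090513) = -20.866 dB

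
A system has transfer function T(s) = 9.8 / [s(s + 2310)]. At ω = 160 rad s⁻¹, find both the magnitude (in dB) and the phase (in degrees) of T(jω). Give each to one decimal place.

|j160 + 2310| = √(160² + 2310²) = 2316
|j160| = 160
|T(j160)| = 9.8 / (2316 × 160) = 2.6452e-05
20 log₁₀(2.6452e-05) = -91.55 dB
∠(j160 + 2310) = arctan(160/2310) = 3.96°
∠(j160) = 90.00°
∠T(j160) = − (3.96° + 90.00°) = -93.96°

|T| = -91.6 dB, ∠T = -94.0°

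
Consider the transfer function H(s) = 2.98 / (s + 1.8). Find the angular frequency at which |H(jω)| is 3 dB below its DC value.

For a single-pole low-pass, the −3 dB point is at the pole: ω = 1.8 rad/s.

1.8 rad/s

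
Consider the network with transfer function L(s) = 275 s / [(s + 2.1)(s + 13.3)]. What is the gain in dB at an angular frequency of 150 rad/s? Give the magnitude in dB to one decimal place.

|j150| = 150
|j150 + 2.1| = √(150² + 2.1²) = 150
|j150 + 13.3| = √(150² + 13.3²) = 150.6
|L(j150)| = 275 × 150 / (150 × 150.6) = 1.826
20 log₁₀(1.826) = 5.23 dB

5.2 dB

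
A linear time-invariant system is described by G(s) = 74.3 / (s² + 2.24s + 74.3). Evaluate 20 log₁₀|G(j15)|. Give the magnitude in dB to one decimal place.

-6.4 dB

|(j15)² + 2.24(j15) + 74.3| = |-150.7 + j33.6| = 154.4
|G(j15)| = 74.3 / 154.4 = 0.48122
20 log₁₀(0.48122) = -6.35 dB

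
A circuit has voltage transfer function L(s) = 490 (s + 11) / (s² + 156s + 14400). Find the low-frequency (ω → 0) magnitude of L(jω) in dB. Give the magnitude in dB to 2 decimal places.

-8.54 dB

L(0) = 490 × 11 / 14400 = 0.37431
20 log₁₀(0.37431) = -8.535 dB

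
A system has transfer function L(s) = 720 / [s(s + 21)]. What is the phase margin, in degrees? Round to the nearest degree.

Gain crossover: |L(jω)| = 1 at ω ≈ 23.1 rad/s.
∠L(j23.1) = −90° − arctan(23.1/21) ≈ -137.70°
PM = 180° + (-137.70°) = 42.30°

42°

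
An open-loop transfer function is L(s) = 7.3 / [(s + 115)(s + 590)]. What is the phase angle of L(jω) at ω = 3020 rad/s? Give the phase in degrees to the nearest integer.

∠(j3020 + 115) = arctan(3020/115) = 87.82°
∠(j3020 + 590) = arctan(3020/590) = 78.95°
∠L(j3020) = − (87.82° + 78.95°) = -166.76°

-167°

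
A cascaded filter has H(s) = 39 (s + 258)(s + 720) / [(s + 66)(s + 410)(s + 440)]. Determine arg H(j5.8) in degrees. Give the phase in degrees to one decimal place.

-4.8°

∠(j5.8 + 258) = arctan(5.8/258) = 1.29°
∠(j5.8 + 720) = arctan(5.8/720) = 0.46°
∠(j5.8 + 66) = arctan(5.8/66) = 5.02°
∠(j5.8 + 410) = arctan(5.8/410) = 0.81°
∠(j5.8 + 440) = arctan(5.8/440) = 0.76°
∠H(j5.8) = 1.29° + 0.46° − (5.02° + 0.81° + 0.76°) = -4.84°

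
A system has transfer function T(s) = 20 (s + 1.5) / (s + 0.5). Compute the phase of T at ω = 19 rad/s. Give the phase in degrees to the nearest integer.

∠(j19 + 1.5) = arctan(19/1.5) = 85.49°
∠(j19 + 0.5) = arctan(19/0.5) = 88.49°
∠T(j19) = 85.49° − 88.49° = -3.01°

-3 deg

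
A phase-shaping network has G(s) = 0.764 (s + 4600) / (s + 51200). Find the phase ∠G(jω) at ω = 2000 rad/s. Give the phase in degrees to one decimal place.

21.3°

∠(j2000 + 4600) = arctan(2000/4600) = 23.50°
∠(j2000 + 51200) = arctan(2000/51200) = 2.24°
∠G(j2000) = 23.50° − 2.24° = 21.26°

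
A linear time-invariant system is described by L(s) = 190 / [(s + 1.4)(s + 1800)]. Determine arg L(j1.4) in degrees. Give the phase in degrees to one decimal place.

∠(j1.4 + 1.4) = arctan(1.4/1.4) = 45.00°
∠(j1.4 + 1800) = arctan(1.4/1800) = 0.04°
∠L(j1.4) = − (45.00° + 0.04°) = -45.04°

-45.0°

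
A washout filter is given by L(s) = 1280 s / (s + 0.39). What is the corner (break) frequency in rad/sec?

The single real pole at s = −0.39 gives a corner at ω = 0.39 rad/sec.

0.39 rad/sec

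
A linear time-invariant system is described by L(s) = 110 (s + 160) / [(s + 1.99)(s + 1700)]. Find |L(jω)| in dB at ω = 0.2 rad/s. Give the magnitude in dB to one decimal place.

14.3 dB

|j0.2 + 160| = √(0.2² + 160²) = 160
|j0.2 + 1.99| = √(0.2² + 1.99²) = 2
|j0.2 + 1700| = √(0.2² + 1700²) = 1700
|L(j0.2)| = 110 × 160 / (2 × 1700) = 5.1764
20 log₁₀(5.1764) = 14.28 dB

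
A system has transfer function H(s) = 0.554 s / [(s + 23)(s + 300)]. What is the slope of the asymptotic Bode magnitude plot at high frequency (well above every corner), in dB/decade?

-20 dB/decade

With 1 zero and 2 poles, the high-frequency asymptotic slope is 20 × (1 − 2) = -20 dB/decade.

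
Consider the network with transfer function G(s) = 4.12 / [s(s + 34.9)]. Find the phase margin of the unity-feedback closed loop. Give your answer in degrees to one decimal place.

Gain crossover: |G(jω)| = 1 at ω ≈ 0.118 rad/s.
∠G(j0.118) = −90° − arctan(0.118/34.9) ≈ -90.19°
PM = 180° + (-90.19°) = 89.81°

89.8°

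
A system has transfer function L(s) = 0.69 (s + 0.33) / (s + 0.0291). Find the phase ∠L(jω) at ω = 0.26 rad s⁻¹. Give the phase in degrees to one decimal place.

-45.4 deg

∠(j0.26 + 0.33) = arctan(0.26/0.33) = 38.23°
∠(j0.26 + 0.0291) = arctan(0.26/0.0291) = 83.61°
∠L(j0.26) = 38.23° − 83.61° = -45.38°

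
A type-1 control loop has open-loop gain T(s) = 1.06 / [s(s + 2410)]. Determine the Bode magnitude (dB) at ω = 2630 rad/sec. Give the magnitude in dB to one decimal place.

-138.9 dB

|j2630 + 2410| = √(2630² + 2410²) = 3567
|j2630| = 2630
|T(j2630)| = 1.06 / (3567 × 2630) = 1.1299e-07
20 log₁₀(1.1299e-07) = -138.94 dB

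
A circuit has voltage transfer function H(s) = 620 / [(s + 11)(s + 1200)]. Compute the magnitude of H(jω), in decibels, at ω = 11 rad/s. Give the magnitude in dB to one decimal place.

-29.6 dB

|j11 + 11| = √(11² + 11²) = 15.56
|j11 + 1200| = √(11² + 1200²) = 1200
|H(j11)| = 620 / (15.56 × 1200) = 0.033211
20 log₁₀(0.033211) = -29.57 dB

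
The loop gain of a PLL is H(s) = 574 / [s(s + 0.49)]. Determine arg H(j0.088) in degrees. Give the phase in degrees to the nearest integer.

-100 deg

∠(j0.088 + 0.49) = arctan(0.088/0.49) = 10.18°
∠(j0.088) = 90.00°
∠H(j0.088) = − (10.18° + 90.00°) = -100.18°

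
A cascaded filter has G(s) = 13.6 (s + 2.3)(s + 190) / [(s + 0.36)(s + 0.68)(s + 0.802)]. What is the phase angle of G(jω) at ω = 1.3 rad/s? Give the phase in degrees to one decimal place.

∠(j1.3 + 2.3) = arctan(1.3/2.3) = 29.48°
∠(j1.3 + 190) = arctan(1.3/190) = 0.39°
∠(j1.3 + 0.36) = arctan(1.3/0.36) = 74.52°
∠(j1.3 + 0.68) = arctan(1.3/0.68) = 62.39°
∠(j1.3 + 0.802) = arctan(1.3/0.802) = 58.33°
∠G(j1.3) = 29.48° + 0.39° − (74.52° + 62.39° + 58.33°) = -165.37°

-165.4°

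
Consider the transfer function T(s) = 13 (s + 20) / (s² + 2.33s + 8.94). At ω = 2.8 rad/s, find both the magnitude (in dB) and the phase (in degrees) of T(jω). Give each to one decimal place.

|j2.8 + 20| = √(2.8² + 20²) = 20.2
|(j2.8)² + 2.33(j2.8) + 8.94| = |1.1 + j6.524| = 6.616
|T(j2.8)| = 13 × 20.2 / 6.616 = 39.681
20 log₁₀(39.681) = 31.97 dB
∠(j2.8 + 20) = arctan(2.8/20) = 7.97°
∠[(j2.8)² + 2.33(j2.8) + 8.94] = ∠[1.1 + j6.524] = 80.43°
∠T(j2.8) = 7.97° − 80.43° = -72.46°

|T| = 32.0 dB, ∠T = -72.5 deg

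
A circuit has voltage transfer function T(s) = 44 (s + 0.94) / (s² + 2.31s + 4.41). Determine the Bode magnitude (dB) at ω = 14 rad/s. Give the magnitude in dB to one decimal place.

|j14 + 0.94| = √(14² + 0.94²) = 14.03
|(j14)² + 2.31(j14) + 4.41| = |-191.59 + j32.34| = 194.3
|T(j14)| = 44 × 14.03 / 194.3 = 3.1775
20 log₁₀(3.1775) = 10.04 dB

10.0 dB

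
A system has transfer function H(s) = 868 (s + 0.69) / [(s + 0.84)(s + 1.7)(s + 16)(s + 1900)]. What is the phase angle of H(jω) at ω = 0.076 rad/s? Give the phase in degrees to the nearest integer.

∠(j0.076 + 0.69) = arctan(0.076/0.69) = 6.29°
∠(j0.076 + 0.84) = arctan(0.076/0.84) = 5.17°
∠(j0.076 + 1.7) = arctan(0.076/1.7) = 2.56°
∠(j0.076 + 16) = arctan(0.076/16) = 0.27°
∠(j0.076 + 1900) = arctan(0.076/1900) = 0.00°
∠H(j0.076) = 6.29° − (5.17° + 2.56° + 0.27° + 0.00°) = -1.72°

-2°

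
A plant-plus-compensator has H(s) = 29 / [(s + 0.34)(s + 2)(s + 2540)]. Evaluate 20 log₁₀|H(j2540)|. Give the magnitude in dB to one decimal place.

-178.1 dB

|j2540 + 0.34| = √(2540² + 0.34²) = 2540
|j2540 + 2| = √(2540² + 2²) = 2540
|j2540 + 2540| = √(2540² + 2540²) = 3592
|H(j2540)| = 29 / (2540 × 2540 × 3592) = 1.2514e-09
20 log₁₀(1.2514e-09) = -178.05 dB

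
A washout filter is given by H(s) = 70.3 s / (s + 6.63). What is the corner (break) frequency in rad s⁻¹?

6.63 rad s⁻¹

The single real pole at s = −6.63 gives a corner at ω = 6.63 rad s⁻¹.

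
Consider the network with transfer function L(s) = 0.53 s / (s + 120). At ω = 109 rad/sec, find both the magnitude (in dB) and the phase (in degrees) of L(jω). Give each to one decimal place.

|j109| = 109
|j109 + 120| = √(109² + 120²) = 162.1
|L(j109)| = 0.53 × 109 / 162.1 = 0.35635
20 log₁₀(0.35635) = -8.96 dB
∠(j109) = 90.00°
∠(j109 + 120) = arctan(109/120) = 42.25°
∠L(j109) = 90.00° − 42.25° = 47.75°

|L| = -9.0 dB, ∠L = 47.8°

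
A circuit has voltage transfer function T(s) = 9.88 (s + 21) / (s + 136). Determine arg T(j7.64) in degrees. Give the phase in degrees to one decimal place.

16.8°

∠(j7.64 + 21) = arctan(7.64/21) = 19.99°
∠(j7.64 + 136) = arctan(7.64/136) = 3.22°
∠T(j7.64) = 19.99° − 3.22° = 16.78°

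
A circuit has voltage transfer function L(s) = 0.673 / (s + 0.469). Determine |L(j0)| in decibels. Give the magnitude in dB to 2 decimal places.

3.14 dB

L(0) = 0.673 / 0.469 = 1.435
20 log₁₀(1.435) = 3.137 dB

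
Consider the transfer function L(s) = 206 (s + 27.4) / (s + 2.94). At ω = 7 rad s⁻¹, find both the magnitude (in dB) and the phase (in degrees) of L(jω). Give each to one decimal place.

|j7 + 27.4| = √(7² + 27.4²) = 28.28
|j7 + 2.94| = √(7² + 2.94²) = 7.592
|L(j7)| = 206 × 28.28 / 7.592 = 767.31
20 log₁₀(767.31) = 57.70 dB
∠(j7 + 27.4) = arctan(7/27.4) = 14.33°
∠(j7 + 2.94) = arctan(7/2.94) = 67.22°
∠L(j7) = 14.33° − 67.22° = -52.89°

|L| = 57.7 dB, ∠L = -52.9°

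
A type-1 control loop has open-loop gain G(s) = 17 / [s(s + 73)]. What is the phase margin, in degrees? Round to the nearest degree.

Gain crossover: |G(jω)| = 1 at ω ≈ 0.233 rad/s.
∠G(j0.233) = −90° − arctan(0.233/73) ≈ -90.18°
PM = 180° + (-90.18°) = 89.82°

90°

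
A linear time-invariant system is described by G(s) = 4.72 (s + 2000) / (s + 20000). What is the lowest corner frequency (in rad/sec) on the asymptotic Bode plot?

2000 rad/sec

Break frequencies occur at each pole and zero magnitude: 2000 rad/sec, 20000 rad/sec.
The lowest is 2000 rad/sec.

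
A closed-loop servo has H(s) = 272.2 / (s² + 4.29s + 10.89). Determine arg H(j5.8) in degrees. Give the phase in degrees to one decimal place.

∠[(j5.8)² + 4.29(j5.8) + 10.89] = ∠[-22.75 + j24.882] = 132.44°
∠H(j5.8) = −132.44° = -132.44°

-132.4°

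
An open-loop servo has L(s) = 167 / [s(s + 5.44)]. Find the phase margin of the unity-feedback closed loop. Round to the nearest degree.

24°

Gain crossover: |L(jω)| = 1 at ω ≈ 12.4 rad s⁻¹.
∠L(j12.4) = −90° − arctan(12.4/5.44) ≈ -156.25°
PM = 180° + (-156.25°) = 23.75°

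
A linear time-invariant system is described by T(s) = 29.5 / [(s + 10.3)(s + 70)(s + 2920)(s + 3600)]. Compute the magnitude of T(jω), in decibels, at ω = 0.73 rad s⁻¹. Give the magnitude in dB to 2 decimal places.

-168.22 dB

|j0.73 + 10.3| = √(0.73² + 10.3²) = 10.33
|j0.73 + 70| = √(0.73² + 70²) = 70
|j0.73 + 2920| = √(0.73² + 2920²) = 2920
|j0.73 + 3600| = √(0.73² + 3600²) = 3600
|T(j0.73)| = 29.5 / (10.33 × 70 × 2920 × 3600) = 3.8823e-09
20 log₁₀(3.8823e-09) = -168.218 dB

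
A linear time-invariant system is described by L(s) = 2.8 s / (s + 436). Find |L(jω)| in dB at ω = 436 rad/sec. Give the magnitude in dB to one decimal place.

|j436| = 436
|j436 + 436| = √(436² + 436²) = 616.6
|L(j436)| = 2.8 × 436 / 616.6 = 1.9799
20 log₁₀(1.9799) = 5.93 dB

5.9 dB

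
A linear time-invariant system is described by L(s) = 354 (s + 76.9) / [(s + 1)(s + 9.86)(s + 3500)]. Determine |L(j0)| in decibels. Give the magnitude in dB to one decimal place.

L(0) = 354 × 76.9 / (1 × 9.86 × 3500) = 0.78883
20 log₁₀(0.78883) = -2.06 dB

-2.1 dB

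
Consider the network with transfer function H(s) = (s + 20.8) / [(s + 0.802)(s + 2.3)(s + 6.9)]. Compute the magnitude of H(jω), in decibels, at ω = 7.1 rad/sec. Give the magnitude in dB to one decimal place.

-27.6 dB

|j7.1 + 20.8| = √(7.1² + 20.8²) = 21.98
|j7.1 + 0.802| = √(7.1² + 0.802²) = 7.145
|j7.1 + 2.3| = √(7.1² + 2.3²) = 7.463
|j7.1 + 6.9| = √(7.1² + 6.9²) = 9.901
|H(j7.1)| = 1 × 21.98 / (7.145 × 7.463 × 9.901) = 0.041629
20 log₁₀(0.041629) = -27.61 dB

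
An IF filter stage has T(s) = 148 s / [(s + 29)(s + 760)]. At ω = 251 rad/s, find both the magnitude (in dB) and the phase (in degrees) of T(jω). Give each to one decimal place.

|T| = -14.7 dB, ∠T = -11.7°

|j251| = 251
|j251 + 29| = √(251² + 29²) = 252.7
|j251 + 760| = √(251² + 760²) = 800.4
|T(j251)| = 148 × 251 / (252.7 × 800.4) = 0.18369
20 log₁₀(0.18369) = -14.72 dB
∠(j251) = 90.00°
∠(j251 + 29) = arctan(251/29) = 83.41°
∠(j251 + 760) = arctan(251/760) = 18.28°
∠T(j251) = 90.00° − (83.41° + 18.28°) = -11.69°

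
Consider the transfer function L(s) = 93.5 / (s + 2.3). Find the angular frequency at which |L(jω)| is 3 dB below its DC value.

For a single-pole low-pass, the −3 dB point is at the pole: ω = 2.3 rad/sec.

2.3 rad/sec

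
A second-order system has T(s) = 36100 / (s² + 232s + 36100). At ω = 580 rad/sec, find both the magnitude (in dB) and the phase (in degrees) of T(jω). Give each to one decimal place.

|T| = -19.2 dB, ∠T = -155.9°

|(j580)² + 232(j580) + 36100| = |-3.003e+05 + j1.3456e+05| = 3.291e+05
|T(j580)| = 36100 / 3.291e+05 = 0.1097
20 log₁₀(0.1097) = -19.20 dB
∠[(j580)² + 232(j580) + 36100] = ∠[-3.003e+05 + j1.3456e+05] = 155.86°
∠T(j580) = −155.86° = -155.86°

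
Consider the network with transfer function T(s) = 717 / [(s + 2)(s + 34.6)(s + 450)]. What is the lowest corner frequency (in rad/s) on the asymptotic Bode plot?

2 rad/s

Break frequencies occur at each pole and zero magnitude: 2 rad/s, 34.6 rad/s, 450 rad/s.
The lowest is 2 rad/s.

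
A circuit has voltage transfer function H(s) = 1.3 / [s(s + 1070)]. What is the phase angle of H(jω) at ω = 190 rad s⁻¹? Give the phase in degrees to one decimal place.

∠(j190 + 1070) = arctan(190/1070) = 10.07°
∠(j190) = 90.00°
∠H(j190) = − (10.07° + 90.00°) = -100.07°

-100.1°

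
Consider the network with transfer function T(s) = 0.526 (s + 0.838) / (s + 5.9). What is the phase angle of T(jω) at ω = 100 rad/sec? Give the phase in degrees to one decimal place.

∠(j100 + 0.838) = arctan(100/0.838) = 89.52°
∠(j100 + 5.9) = arctan(100/5.9) = 86.62°
∠T(j100) = 89.52° − 86.62° = 2.90°

2.9°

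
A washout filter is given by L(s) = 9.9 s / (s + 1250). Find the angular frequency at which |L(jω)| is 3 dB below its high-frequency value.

1250 rad/s

For a single-pole high-pass, the −3 dB point is at the pole: ω = 1250 rad/s.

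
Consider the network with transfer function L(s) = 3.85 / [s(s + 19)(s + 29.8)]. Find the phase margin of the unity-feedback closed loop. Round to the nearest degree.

90°

Gain crossover: |L(jω)| = 1 at ω ≈ 0.0068 rad/s.
∠L(j0.0068) = −90° − arctan(0.0068/19) − arctan(0.0068/29.8) ≈ -90.03°
PM = 180° + (-90.03°) = 89.97°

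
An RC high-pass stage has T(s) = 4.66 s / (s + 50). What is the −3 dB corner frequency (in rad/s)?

For a single-pole high-pass, the −3 dB point is at the pole: ω = 50 rad/s.

50 rad/s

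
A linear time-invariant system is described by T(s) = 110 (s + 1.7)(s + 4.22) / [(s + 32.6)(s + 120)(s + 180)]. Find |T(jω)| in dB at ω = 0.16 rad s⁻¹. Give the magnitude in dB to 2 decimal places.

-58.97 dB

|j0.16 + 1.7| = √(0.16² + 1.7²) = 1.708
|j0.16 + 4.22| = √(0.16² + 4.22²) = 4.223
|j0.16 + 32.6| = √(0.16² + 32.6²) = 32.6
|j0.16 + 120| = √(0.16² + 120²) = 120
|j0.16 + 180| = √(0.16² + 180²) = 180
|T(j0.16)| = 110 × 1.708 × 4.223 / (32.6 × 120 × 180) = 0.0011264
20 log₁₀(0.0011264) = -58.966 dB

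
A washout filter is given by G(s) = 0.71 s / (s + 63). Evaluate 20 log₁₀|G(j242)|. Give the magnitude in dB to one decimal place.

|j242| = 242
|j242 + 63| = √(242² + 63²) = 250.1
|G(j242)| = 0.71 × 242 / 250.1 = 0.6871
20 log₁₀(0.6871) = -3.26 dB

-3.3 dB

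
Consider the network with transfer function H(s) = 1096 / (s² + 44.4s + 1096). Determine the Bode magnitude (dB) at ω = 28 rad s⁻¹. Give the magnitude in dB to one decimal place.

-1.4 dB

|(j28)² + 44.4(j28) + 1096| = |312 + j1243.2| = 1282
|H(j28)| = 1096 / 1282 = 0.85508
20 log₁₀(0.85508) = -1.36 dB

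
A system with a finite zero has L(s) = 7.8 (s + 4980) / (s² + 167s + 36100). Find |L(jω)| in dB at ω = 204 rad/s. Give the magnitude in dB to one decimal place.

|j204 + 4980| = √(204² + 4980²) = 4984
|(j204)² + 167(j204) + 36100| = |-5516 + j34068| = 3.451e+04
|L(j204)| = 7.8 × 4984 / 3.451e+04 = 1.1265
20 log₁₀(1.1265) = 1.03 dB

1.0 dB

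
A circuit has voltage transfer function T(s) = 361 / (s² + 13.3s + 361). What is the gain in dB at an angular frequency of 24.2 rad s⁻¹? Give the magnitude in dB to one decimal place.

-0.7 dB

|(j24.2)² + 13.3(j24.2) + 361| = |-224.64 + j321.86| = 392.5
|T(j24.2)| = 361 / 392.5 = 0.91974
20 log₁₀(0.91974) = -0.73 dB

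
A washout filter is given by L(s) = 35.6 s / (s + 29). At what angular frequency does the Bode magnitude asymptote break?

The single real pole at s = −29 gives a corner at ω = 29 rad/s.

29 rad/s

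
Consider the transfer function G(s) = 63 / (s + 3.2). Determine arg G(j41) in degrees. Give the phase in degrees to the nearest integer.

∠(j41 + 3.2) = arctan(41/3.2) = 85.54°
∠G(j41) = −85.54° = -85.54°

-86°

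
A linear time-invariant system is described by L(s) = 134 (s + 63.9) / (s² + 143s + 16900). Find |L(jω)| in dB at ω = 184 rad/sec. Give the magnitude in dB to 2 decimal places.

|j184 + 63.9| = √(184² + 63.9²) = 194.8
|(j184)² + 143(j184) + 16900| = |-16956 + j26312| = 3.13e+04
|L(j184)| = 134 × 194.8 / 3.13e+04 = 0.83382
20 log₁₀(0.83382) = -1.579 dB

-1.58 dB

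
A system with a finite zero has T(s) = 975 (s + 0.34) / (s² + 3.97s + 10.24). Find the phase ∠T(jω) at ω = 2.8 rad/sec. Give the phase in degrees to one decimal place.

∠(j2.8 + 0.34) = arctan(2.8/0.34) = 83.08°
∠[(j2.8)² + 3.97(j2.8) + 10.24] = ∠[2.4 + j11.116] = 77.82°
∠T(j2.8) = 83.08° − 77.82° = 5.26°

5.3°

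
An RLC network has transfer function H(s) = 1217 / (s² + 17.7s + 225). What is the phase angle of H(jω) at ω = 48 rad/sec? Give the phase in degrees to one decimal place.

∠[(j48)² + 17.7(j48) + 225] = ∠[-2079 + j849.6] = 157.77°
∠H(j48) = −157.77° = -157.77°

-157.8°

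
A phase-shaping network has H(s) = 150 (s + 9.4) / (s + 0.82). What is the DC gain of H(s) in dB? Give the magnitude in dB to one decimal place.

H(0) = 150 × 9.4 / 0.82 = 1719.5
20 log₁₀(1719.5) = 64.71 dB

64.7 dB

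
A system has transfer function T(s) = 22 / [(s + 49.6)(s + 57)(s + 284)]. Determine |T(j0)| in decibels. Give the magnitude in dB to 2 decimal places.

T(0) = 22 / (49.6 × 57 × 284) = 2.74e-05
20 log₁₀(2.74e-05) = -91.245 dB

-91.25 dB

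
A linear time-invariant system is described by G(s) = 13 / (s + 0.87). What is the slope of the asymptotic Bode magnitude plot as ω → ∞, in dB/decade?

-20 dB/decade

With 0 zeros and 1 pole, the high-frequency asymptotic slope is 20 × (0 − 1) = -20 dB/decade.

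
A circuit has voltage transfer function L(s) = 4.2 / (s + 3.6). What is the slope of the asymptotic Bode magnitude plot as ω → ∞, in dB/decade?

With 0 zeros and 1 pole, the high-frequency asymptotic slope is 20 × (0 − 1) = -20 dB/decade.

-20 dB/decade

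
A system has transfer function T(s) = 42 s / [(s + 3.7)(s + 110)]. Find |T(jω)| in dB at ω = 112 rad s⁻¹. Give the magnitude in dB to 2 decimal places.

-11.46 dB

|j112| = 112
|j112 + 3.7| = √(112² + 3.7²) = 112.1
|j112 + 110| = √(112² + 110²) = 157
|T(j112)| = 42 × 112 / (112.1 × 157) = 0.2674
20 log₁₀(0.2674) = -11.457 dB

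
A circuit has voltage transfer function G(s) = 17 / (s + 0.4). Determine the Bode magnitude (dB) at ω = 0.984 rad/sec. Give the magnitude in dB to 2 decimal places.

24.08 dB

|j0.984 + 0.4| = √(0.984² + 0.4²) = 1.062
|G(j0.984)| = 17 / 1.062 = 16.005
20 log₁₀(16.005) = 24.085 dB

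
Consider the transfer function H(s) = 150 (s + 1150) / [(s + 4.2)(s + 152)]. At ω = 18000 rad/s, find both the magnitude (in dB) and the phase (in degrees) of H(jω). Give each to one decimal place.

|H| = -41.6 dB, ∠H = -93.2°

|j18000 + 1150| = √(18000² + 1150²) = 1.804e+04
|j18000 + 4.2| = √(18000² + 4.2²) = 1.8e+04
|j18000 + 152| = √(18000² + 152²) = 1.8e+04
|H(j18000)| = 150 × 1.804e+04 / (1.8e+04 × 1.8e+04) = 0.00835
20 log₁₀(0.00835) = -41.57 dB
∠(j18000 + 1150) = arctan(18000/1150) = 86.34°
∠(j18000 + 4.2) = arctan(18000/4.2) = 89.99°
∠(j18000 + 152) = arctan(18000/152) = 89.52°
∠H(j18000) = 86.34° − (89.99° + 89.52°) = -93.16°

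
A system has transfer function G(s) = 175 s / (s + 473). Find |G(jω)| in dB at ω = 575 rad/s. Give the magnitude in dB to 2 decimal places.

|j575| = 575
|j575 + 473| = √(575² + 473²) = 744.5
|G(j575)| = 175 × 575 / 744.5 = 135.15
20 log₁₀(135.15) = 42.616 dB

42.62 dB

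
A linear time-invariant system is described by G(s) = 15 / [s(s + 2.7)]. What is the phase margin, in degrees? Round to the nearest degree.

Gain crossover: |G(jω)| = 1 at ω ≈ 3.43 rad/s.
∠G(j3.43) = −90° − arctan(3.43/2.7) ≈ -141.82°
PM = 180° + (-141.82°) = 38.18°

38°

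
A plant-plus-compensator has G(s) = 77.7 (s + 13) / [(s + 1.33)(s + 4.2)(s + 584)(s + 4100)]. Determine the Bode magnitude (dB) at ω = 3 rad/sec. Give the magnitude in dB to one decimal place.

|j3 + 13| = √(3² + 13²) = 13.34
|j3 + 1.33| = √(3² + 1.33²) = 3.282
|j3 + 4.2| = √(3² + 4.2²) = 5.161
|j3 + 584| = √(3² + 584²) = 584
|j3 + 4100| = √(3² + 4100²) = 4100
|G(j3)| = 77.7 × 13.34 / (3.282 × 5.161 × 584 × 4100) = 2.5561e-05
20 log₁₀(2.5561e-05) = -91.85 dB

-91.8 dB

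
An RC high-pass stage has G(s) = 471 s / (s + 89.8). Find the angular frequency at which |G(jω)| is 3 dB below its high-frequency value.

89.8 rad/s

For a single-pole high-pass, the −3 dB point is at the pole: ω = 89.8 rad/s.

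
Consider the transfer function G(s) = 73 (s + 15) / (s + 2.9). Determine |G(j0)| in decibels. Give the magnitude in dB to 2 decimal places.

51.54 dB

G(0) = 73 × 15 / 2.9 = 377.59
20 log₁₀(377.59) = 51.540 dB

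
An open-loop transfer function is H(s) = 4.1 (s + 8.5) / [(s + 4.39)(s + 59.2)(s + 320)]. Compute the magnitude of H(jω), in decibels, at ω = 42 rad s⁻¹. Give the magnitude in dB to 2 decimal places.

|j42 + 8.5| = √(42² + 8.5²) = 42.85
|j42 + 4.39| = √(42² + 4.39²) = 42.23
|j42 + 59.2| = √(42² + 59.2²) = 72.59
|j42 + 320| = √(42² + 320²) = 322.7
|H(j42)| = 4.1 × 42.85 / (42.23 × 72.59 × 322.7) = 0.0001776
20 log₁₀(0.0001776) = -75.011 dB

-75.01 dB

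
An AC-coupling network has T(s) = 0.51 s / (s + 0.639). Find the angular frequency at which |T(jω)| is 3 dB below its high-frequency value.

0.639 rad/s

For a single-pole high-pass, the −3 dB point is at the pole: ω = 0.639 rad/s.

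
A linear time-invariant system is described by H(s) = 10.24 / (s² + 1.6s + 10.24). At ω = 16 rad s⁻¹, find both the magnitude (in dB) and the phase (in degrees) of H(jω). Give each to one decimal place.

|H| = -27.7 dB, ∠H = -174.1°

|(j16)² + 1.6(j16) + 10.24| = |-245.76 + j25.6| = 247.1
|H(j16)| = 10.24 / 247.1 = 0.041442
20 log₁₀(0.041442) = -27.65 dB
∠[(j16)² + 1.6(j16) + 10.24] = ∠[-245.76 + j25.6] = 174.05°
∠H(j16) = −174.05° = -174.05°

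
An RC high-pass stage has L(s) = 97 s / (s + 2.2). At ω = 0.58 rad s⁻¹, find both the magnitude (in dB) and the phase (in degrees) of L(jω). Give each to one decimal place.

|j0.58| = 0.58
|j0.58 + 2.2| = √(0.58² + 2.2²) = 2.275
|L(j0.58)| = 97 × 0.58 / 2.275 = 24.728
20 log₁₀(24.728) = 27.86 dB
∠(j0.58) = 90.00°
∠(j0.58 + 2.2) = arctan(0.58/2.2) = 14.77°
∠L(j0.58) = 90.00° − 14.77° = 75.23°

|L| = 27.9 dB, ∠L = 75.2°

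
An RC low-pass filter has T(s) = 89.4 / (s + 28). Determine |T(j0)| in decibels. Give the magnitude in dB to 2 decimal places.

T(0) = 89.4 / 28 = 3.1929
20 log₁₀(3.1929) = 10.084 dB

10.08 dB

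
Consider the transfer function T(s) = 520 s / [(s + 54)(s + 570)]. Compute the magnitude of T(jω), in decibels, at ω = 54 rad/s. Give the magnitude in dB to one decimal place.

|j54| = 54
|j54 + 54| = √(54² + 54²) = 76.37
|j54 + 570| = √(54² + 570²) = 572.6
|T(j54)| = 520 × 54 / (76.37 × 572.6) = 0.6422
20 log₁₀(0.6422) = -3.85 dB

-3.8 dB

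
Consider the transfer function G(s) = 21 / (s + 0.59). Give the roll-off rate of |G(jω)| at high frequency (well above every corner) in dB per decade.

-20 dB/decade

With 0 zeros and 1 pole, the high-frequency asymptotic slope is 20 × (0 − 1) = -20 dB/decade.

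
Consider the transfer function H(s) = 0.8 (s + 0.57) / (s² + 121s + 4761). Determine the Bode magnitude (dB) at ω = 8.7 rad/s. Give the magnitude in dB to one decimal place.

|j8.7 + 0.57| = √(8.7² + 0.57²) = 8.719
|(j8.7)² + 121(j8.7) + 4761| = |4685.3 + j1052.7| = 4802
|H(j8.7)| = 0.8 × 8.719 / 4802 = 0.0014525
20 log₁₀(0.0014525) = -56.76 dB

-56.8 dB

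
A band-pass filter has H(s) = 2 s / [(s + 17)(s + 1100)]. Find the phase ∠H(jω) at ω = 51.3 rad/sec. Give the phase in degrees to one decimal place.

15.7 deg

∠(j51.3) = 90.00°
∠(j51.3 + 17) = arctan(51.3/17) = 71.67°
∠(j51.3 + 1100) = arctan(51.3/1100) = 2.67°
∠H(j51.3) = 90.00° − (71.67° + 2.67°) = 15.66°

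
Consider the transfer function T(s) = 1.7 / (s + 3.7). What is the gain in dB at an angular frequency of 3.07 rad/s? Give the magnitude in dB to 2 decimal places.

-9.03 dB

|j3.07 + 3.7| = √(3.07² + 3.7²) = 4.808
|T(j3.07)| = 1.7 / 4.808 = 0.35359
20 log₁₀(0.35359) = -9.030 dB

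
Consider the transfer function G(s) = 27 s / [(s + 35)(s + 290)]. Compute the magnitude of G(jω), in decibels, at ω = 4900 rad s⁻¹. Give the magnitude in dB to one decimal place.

|j4900| = 4900
|j4900 + 35| = √(4900² + 35²) = 4900
|j4900 + 290| = √(4900² + 290²) = 4909
|G(j4900)| = 27 × 4900 / (4900 × 4909) = 0.0055004
20 log₁₀(0.0055004) = -45.19 dB

-45.2 dB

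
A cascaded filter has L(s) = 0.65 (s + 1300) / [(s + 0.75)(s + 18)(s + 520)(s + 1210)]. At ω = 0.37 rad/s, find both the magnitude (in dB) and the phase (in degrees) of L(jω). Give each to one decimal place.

|j0.37 + 1300| = √(0.37² + 1300²) = 1300
|j0.37 + 0.75| = √(0.37² + 0.75²) = 0.8363
|j0.37 + 18| = √(0.37² + 18²) = 18
|j0.37 + 520| = √(0.37² + 520²) = 520
|j0.37 + 1210| = √(0.37² + 1210²) = 1210
|L(j0.37)| = 0.65 × 1300 / (0.8363 × 18 × 520 × 1210) = 8.9195e-05
20 log₁₀(8.9195e-05) = -80.99 dB
∠(j0.37 + 1300) = arctan(0.37/1300) = 0.02°
∠(j0.37 + 0.75) = arctan(0.37/0.75) = 26.26°
∠(j0.37 + 18) = arctan(0.37/18) = 1.18°
∠(j0.37 + 520) = arctan(0.37/520) = 0.04°
∠(j0.37 + 1210) = arctan(0.37/1210) = 0.02°
∠L(j0.37) = 0.02° − (26.26° + 1.18° + 0.04° + 0.02°) = -27.48°

|L| = -81.0 dB, ∠L = -27.5°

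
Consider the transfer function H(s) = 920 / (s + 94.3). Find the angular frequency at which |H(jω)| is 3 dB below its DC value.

94.3 rad/s

For a single-pole low-pass, the −3 dB point is at the pole: ω = 94.3 rad/s.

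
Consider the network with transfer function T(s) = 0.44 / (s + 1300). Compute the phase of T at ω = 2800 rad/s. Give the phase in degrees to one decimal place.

-65.1 deg

∠(j2800 + 1300) = arctan(2800/1300) = 65.10°
∠T(j2800) = −65.10° = -65.10°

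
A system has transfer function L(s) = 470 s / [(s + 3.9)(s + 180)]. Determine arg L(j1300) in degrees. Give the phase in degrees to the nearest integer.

-82°

∠(j1300) = 90.00°
∠(j1300 + 3.9) = arctan(1300/3.9) = 89.83°
∠(j1300 + 180) = arctan(1300/180) = 82.12°
∠L(j1300) = 90.00° − (89.83° + 82.12°) = -81.94°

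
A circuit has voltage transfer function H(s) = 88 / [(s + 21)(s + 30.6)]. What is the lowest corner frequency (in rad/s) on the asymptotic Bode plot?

Break frequencies occur at each pole and zero magnitude: 21 rad/s, 30.6 rad/s.
The lowest is 21 rad/s.

21 rad/s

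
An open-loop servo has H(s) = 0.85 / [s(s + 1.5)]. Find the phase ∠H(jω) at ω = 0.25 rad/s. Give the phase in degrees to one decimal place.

∠(j0.25 + 1.5) = arctan(0.25/1.5) = 9.46°
∠(j0.25) = 90.00°
∠H(j0.25) = − (9.46° + 90.00°) = -99.46°

-99.5°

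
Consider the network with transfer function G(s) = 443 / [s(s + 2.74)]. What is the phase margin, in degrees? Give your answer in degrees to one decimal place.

7.4°

Gain crossover: |G(jω)| = 1 at ω ≈ 21 rad/s.
∠G(j21) = −90° − arctan(21/2.74) ≈ -172.55°
PM = 180° + (-172.55°) = 7.45°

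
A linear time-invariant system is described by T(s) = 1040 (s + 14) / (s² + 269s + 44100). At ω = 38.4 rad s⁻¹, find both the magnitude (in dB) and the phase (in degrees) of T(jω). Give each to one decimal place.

|T| = -0.3 dB, ∠T = 56.3 deg

|j38.4 + 14| = √(38.4² + 14²) = 40.87
|(j38.4)² + 269(j38.4) + 44100| = |42625 + j10330| = 4.386e+04
|T(j38.4)| = 1040 × 40.87 / 4.386e+04 = 0.96918
20 log₁₀(0.96918) = -0.27 dB
∠(j38.4 + 14) = arctan(38.4/14) = 69.97°
∠[(j38.4)² + 269(j38.4) + 44100] = ∠[42625 + j10330] = 13.62°
∠T(j38.4) = 69.97° − 13.62° = 56.35°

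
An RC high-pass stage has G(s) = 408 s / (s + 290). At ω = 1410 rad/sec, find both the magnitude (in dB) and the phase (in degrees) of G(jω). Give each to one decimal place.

|j1410| = 1410
|j1410 + 290| = √(1410² + 290²) = 1440
|G(j1410)| = 408 × 1410 / 1440 = 399.63
20 log₁₀(399.63) = 52.03 dB
∠(j1410) = 90.00°
∠(j1410 + 290) = arctan(1410/290) = 78.38°
∠G(j1410) = 90.00° − 78.38° = 11.62°

|G| = 52.0 dB, ∠G = 11.6°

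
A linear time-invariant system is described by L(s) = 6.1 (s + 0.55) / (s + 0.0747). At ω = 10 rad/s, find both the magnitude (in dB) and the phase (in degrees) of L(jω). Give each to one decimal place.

|L| = 15.7 dB, ∠L = -2.7°

|j10 + 0.55| = √(10² + 0.55²) = 10.02
|j10 + 0.0747| = √(10² + 0.0747²) = 10
|L(j10)| = 6.1 × 10.02 / 10 = 6.109
20 log₁₀(6.109) = 15.72 dB
∠(j10 + 0.55) = arctan(10/0.55) = 86.85°
∠(j10 + 0.0747) = arctan(10/0.0747) = 89.57°
∠L(j10) = 86.85° − 89.57° = -2.72°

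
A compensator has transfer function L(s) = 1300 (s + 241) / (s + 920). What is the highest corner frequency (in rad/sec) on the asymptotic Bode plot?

Break frequencies occur at each pole and zero magnitude: 241 rad/sec, 920 rad/sec.
The highest is 920 rad/sec.

920 rad/sec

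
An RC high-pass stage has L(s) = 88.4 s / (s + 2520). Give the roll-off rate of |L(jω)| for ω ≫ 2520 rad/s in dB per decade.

0 dB/decade

With 1 zero and 1 pole, the high-frequency asymptotic slope is 20 × (1 − 1) = 0 dB/decade.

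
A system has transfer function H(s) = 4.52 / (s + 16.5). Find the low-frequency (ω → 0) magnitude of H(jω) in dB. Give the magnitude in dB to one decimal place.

-11.2 dB

H(0) = 4.52 / 16.5 = 0.27394
20 log₁₀(0.27394) = -11.25 dB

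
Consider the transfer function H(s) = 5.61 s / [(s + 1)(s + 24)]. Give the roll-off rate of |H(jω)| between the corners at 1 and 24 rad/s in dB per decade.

0 dB/decade

In this band the factors already past their corner are: 1 differentiator zero, pole at 1; net slope = 0 dB/decade.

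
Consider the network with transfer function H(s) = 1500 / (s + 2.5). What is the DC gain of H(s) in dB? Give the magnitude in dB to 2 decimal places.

H(0) = 1500 / 2.5 = 600
20 log₁₀(600) = 55.563 dB

55.56 dB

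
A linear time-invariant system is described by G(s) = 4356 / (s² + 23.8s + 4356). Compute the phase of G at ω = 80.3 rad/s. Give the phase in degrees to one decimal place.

∠[(j80.3)² + 23.8(j80.3) + 4356] = ∠[-2092.1 + j1911.1] = 137.59°
∠G(j80.3) = −137.59° = -137.59°

-137.6°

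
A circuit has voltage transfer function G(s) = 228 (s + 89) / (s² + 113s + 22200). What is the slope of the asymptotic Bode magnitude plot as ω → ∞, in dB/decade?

With 1 zero and 2 poles, the high-frequency asymptotic slope is 20 × (1 − 2) = -20 dB/decade.

-20 dB/decade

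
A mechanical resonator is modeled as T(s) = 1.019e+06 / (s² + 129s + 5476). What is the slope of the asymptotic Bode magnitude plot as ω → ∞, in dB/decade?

With 0 zeros and 2 poles, the high-frequency asymptotic slope is 20 × (0 − 2) = -40 dB/decade.

-40 dB/decade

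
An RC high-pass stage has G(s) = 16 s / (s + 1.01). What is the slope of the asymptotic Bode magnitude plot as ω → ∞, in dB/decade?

0 dB/decade

With 1 zero and 1 pole, the high-frequency asymptotic slope is 20 × (1 − 1) = 0 dB/decade.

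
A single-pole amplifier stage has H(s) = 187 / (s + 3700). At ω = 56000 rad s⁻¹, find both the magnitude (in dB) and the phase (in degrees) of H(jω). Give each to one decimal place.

|H| = -49.5 dB, ∠H = -86.2°

|j56000 + 3700| = √(56000² + 3700²) = 5.612e+04
|H(j56000)| = 187 / 5.612e+04 = 0.003332
20 log₁₀(0.003332) = -49.55 dB
∠(j56000 + 3700) = arctan(56000/3700) = 86.22°
∠H(j56000) = −86.22° = -86.22°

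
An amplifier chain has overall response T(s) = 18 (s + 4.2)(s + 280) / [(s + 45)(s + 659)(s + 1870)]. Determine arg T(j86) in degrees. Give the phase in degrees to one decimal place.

31.8 deg

∠(j86 + 4.2) = arctan(86/4.2) = 87.20°
∠(j86 + 280) = arctan(86/280) = 17.07°
∠(j86 + 45) = arctan(86/45) = 62.38°
∠(j86 + 659) = arctan(86/659) = 7.44°
∠(j86 + 1870) = arctan(86/1870) = 2.63°
∠T(j86) = 87.20° + 17.07° − (62.38° + 7.44° + 2.63°) = 31.83°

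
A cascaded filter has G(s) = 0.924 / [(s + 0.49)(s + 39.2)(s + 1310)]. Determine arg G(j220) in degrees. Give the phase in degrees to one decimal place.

-179.3°

∠(j220 + 0.49) = arctan(220/0.49) = 89.87°
∠(j220 + 39.2) = arctan(220/39.2) = 79.90°
∠(j220 + 1310) = arctan(220/1310) = 9.53°
∠G(j220) = − (89.87° + 79.90° + 9.53°) = -179.30°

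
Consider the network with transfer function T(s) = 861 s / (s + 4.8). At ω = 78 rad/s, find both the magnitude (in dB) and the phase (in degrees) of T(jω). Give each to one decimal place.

|T| = 58.7 dB, ∠T = 3.5 deg

|j78| = 78
|j78 + 4.8| = √(78² + 4.8²) = 78.15
|T(j78)| = 861 × 78 / 78.15 = 859.37
20 log₁₀(859.37) = 58.68 dB
∠(j78) = 90.00°
∠(j78 + 4.8) = arctan(78/4.8) = 86.48°
∠T(j78) = 90.00° − 86.48° = 3.52°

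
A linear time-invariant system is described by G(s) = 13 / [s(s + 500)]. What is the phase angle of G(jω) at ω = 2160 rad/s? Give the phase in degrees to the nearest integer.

-167°

∠(j2160 + 500) = arctan(2160/500) = 76.97°
∠(j2160) = 90.00°
∠G(j2160) = − (76.97° + 90.00°) = -166.97°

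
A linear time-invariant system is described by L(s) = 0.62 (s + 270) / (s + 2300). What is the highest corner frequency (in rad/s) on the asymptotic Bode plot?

Break frequencies occur at each pole and zero magnitude: 270 rad/s, 2300 rad/s.
The highest is 2300 rad/s.

2300 rad/s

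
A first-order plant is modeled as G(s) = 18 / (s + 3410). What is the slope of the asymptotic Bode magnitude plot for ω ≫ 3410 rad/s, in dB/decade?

With 0 zeros and 1 pole, the high-frequency asymptotic slope is 20 × (0 − 1) = -20 dB/decade.

-20 dB/decade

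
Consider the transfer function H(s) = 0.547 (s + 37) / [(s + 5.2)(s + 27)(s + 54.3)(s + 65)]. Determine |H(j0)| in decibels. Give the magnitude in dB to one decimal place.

-87.8 dB

H(0) = 0.547 × 37 / (5.2 × 27 × 54.3 × 65) = 4.0842e-05
20 log₁₀(4.0842e-05) = -87.78 dB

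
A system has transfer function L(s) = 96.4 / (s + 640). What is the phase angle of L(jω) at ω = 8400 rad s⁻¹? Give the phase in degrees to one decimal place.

-85.6 deg

∠(j8400 + 640) = arctan(8400/640) = 85.64°
∠L(j8400) = −85.64° = -85.64°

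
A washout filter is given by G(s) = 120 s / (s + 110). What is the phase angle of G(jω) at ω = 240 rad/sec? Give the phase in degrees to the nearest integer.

∠(j240) = 90.00°
∠(j240 + 110) = arctan(240/110) = 65.38°
∠G(j240) = 90.00° − 65.38° = 24.62°

25°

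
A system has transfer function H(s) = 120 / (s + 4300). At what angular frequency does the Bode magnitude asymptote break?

4300 rad s⁻¹

The single real pole at s = −4300 gives a corner at ω = 4300 rad s⁻¹.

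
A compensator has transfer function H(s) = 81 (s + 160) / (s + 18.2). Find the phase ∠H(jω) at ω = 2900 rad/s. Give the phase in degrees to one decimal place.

∠(j2900 + 160) = arctan(2900/160) = 86.84°
∠(j2900 + 18.2) = arctan(2900/18.2) = 89.64°
∠H(j2900) = 86.84° − 89.64° = -2.80°

-2.8°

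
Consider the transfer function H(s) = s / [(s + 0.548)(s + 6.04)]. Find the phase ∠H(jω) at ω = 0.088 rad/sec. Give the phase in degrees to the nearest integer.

∠(j0.088) = 90.00°
∠(j0.088 + 0.548) = arctan(0.088/0.548) = 9.12°
∠(j0.088 + 6.04) = arctan(0.088/6.04) = 0.83°
∠H(j0.088) = 90.00° − (9.12° + 0.83°) = 80.04°

80 deg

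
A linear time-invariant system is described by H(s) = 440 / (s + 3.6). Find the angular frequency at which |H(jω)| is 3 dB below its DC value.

For a single-pole low-pass, the −3 dB point is at the pole: ω = 3.6 rad/s.

3.6 rad/s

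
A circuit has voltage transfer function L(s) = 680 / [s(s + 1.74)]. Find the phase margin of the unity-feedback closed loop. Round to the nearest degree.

4°

Gain crossover: |L(jω)| = 1 at ω ≈ 26 rad/s.
∠L(j26) = −90° − arctan(26/1.74) ≈ -176.18°
PM = 180° + (-176.18°) = 3.82°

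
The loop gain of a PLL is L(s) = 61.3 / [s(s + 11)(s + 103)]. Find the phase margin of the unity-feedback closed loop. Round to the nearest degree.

90°

Gain crossover: |L(jω)| = 1 at ω ≈ 0.0541 rad/s.
∠L(j0.0541) = −90° − arctan(0.0541/11) − arctan(0.0541/103) ≈ -90.31°
PM = 180° + (-90.31°) = 89.69°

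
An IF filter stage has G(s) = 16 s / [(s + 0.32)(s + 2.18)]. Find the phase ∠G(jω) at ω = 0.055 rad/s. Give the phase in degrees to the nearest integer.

79 deg

∠(j0.055) = 90.00°
∠(j0.055 + 0.32) = arctan(0.055/0.32) = 9.75°
∠(j0.055 + 2.18) = arctan(0.055/2.18) = 1.45°
∠G(j0.055) = 90.00° − (9.75° + 1.45°) = 78.80°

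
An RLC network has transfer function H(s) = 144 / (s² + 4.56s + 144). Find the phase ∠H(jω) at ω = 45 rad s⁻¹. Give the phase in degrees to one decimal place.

-173.8°

∠[(j45)² + 4.56(j45) + 144] = ∠[-1881 + j205.2] = 173.77°
∠H(j45) = −173.77° = -173.77°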